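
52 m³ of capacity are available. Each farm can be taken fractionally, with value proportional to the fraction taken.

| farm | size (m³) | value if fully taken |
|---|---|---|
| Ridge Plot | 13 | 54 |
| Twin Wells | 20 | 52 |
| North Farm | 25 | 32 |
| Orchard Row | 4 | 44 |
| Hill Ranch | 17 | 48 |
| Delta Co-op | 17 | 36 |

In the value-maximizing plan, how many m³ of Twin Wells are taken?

Sort by value density: Orchard Row 44/4≈11, Ridge Plot 54/13≈4.15, Hill Ranch 48/17≈2.82, Twin Wells 52/20≈2.6, Delta Co-op 36/17≈2.12, North Farm 32/25≈1.28.
All 4 m³ of Orchard Row fit (value 44) ; 48 remain.
All 13 m³ of Ridge Plot fit (value 54) ; 35 remain.
All 17 m³ of Hill Ranch fit (value 48) ; 18 remain.
Only 18 m³ remain; take 18/20 of Twin Wells for value 52×18/20 = 46.8.

18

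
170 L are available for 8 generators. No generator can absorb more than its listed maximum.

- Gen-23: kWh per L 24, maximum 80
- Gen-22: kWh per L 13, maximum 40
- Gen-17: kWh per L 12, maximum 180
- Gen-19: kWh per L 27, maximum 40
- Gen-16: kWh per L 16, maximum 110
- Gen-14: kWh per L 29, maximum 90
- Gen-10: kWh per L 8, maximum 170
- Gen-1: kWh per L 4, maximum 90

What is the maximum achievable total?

4650

Order the generators by kWh per L: Gen-14 29 > Gen-19 27 > Gen-23 24 > Gen-16 16 > Gen-22 13 > Gen-17 12 > Gen-10 8 > Gen-1 4.
Gen-14: +90 to 90 (cap) ; 80 left.
Gen-19: +40 to 40 (cap) ; 40 left.
Gen-23 has room for 80 but only 40 remain, so it gets 40.
Total = 24×40 + 27×40 + 29×90 = 4650.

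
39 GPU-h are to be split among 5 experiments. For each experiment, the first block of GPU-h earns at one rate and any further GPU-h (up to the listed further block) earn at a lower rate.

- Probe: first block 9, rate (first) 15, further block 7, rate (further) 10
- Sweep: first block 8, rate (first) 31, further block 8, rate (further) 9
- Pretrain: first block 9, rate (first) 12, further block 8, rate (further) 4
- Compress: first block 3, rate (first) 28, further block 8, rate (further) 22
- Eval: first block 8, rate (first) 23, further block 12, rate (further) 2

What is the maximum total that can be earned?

Rank every tier by rate: Sweep/tier1 31 > Compress/tier1 28 > Eval/tier1 23 > Compress/tier2 22 > Probe/tier1 15 > Pretrain/tier1 12 > Probe/tier2 10 > Sweep/tier2 9 > Pretrain/tier2 4 > Eval/tier2 2.
Fill Sweep tier1 block (8 at 31) — 31 left.
Compress tier1 at 28: fill all 3 — 28 left.
Fill Eval tier1 block (8 at 23) — 20 left.
Compress/tier2 (22): +8 — 12 left.
Fill Probe tier1 block (9 at 15) — 3 left.
Pretrain tier1 at 12: only 3 left, fill 3.
Total = 31×8 + 28×3 + 23×8 + 22×8 + 15×9 + 12×3 = 863.

863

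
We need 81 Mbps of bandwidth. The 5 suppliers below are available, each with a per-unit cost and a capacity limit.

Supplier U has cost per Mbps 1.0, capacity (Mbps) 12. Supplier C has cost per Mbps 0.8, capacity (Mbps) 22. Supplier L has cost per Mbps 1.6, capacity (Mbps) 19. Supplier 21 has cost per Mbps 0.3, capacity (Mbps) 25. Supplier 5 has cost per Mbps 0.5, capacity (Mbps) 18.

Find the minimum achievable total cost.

52.5

Use suppliers in increasing cost order.
Take 25 from Supplier 21 at 0.3 — need 56 more.
Supplier 5 at 0.5: take all 18 Mbps — 38 still needed.
Supplier C at 0.8: take all 22 Mbps — 16 still needed.
Supplier U at 1.0: take all 12 Mbps — 4 still needed.
Supplier L at 1.6: take 4 of its 19 — requirement met.
Cost = 25×0.3 + 18×0.5 + 22×0.8 + 12×1.0 + 4×1.6 = 52.5.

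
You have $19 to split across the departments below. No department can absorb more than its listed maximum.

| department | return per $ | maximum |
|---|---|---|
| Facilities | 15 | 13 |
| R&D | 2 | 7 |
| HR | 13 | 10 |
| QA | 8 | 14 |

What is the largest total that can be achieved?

Highest return per $ first: Facilities 15 > HR 13 > QA 8 > R&D 2.
Facilities: +13 to 13 (cap) ; 6 left.
Only 6 left; HR takes them to reach 6.
Total = 15×13 + 13×6 = 273.

273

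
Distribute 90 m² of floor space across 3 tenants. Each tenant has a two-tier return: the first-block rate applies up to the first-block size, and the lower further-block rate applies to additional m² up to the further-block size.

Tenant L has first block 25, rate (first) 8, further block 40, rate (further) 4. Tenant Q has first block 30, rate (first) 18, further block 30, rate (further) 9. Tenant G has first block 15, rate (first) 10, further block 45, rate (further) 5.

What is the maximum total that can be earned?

1080

Order all 6 blocks by rate: Tenant Q/tier1 18 > Tenant G/tier1 10 > Tenant Q/tier2 9 > Tenant L/tier1 8 > Tenant G/tier2 5 > Tenant L/tier2 4.
Tenant Q tier1 at 18: fill all 30 — 60 left.
Tenant G tier1 at 10: fill all 15 — 45 left.
Tenant Q/tier2 (9): +30 — 15 left.
Tenant L tier1 at 8: only 15 left, fill 15.
Total = 18×30 + 10×15 + 9×30 + 8×15 = 1080.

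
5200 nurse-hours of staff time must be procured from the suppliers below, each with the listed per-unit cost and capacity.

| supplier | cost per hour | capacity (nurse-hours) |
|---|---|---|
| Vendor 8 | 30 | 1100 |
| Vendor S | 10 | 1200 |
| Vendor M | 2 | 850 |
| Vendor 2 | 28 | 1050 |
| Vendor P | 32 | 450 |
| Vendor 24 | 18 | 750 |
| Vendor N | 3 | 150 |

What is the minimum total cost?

93250

Cheapest first:
Vendor M (2): use full 850 → 4350 nurse-hours to go.
Vendor N at 3: take all 150 nurse-hours → 4200 still needed.
Take 1200 from Vendor S at 10 → need 3000 more.
Vendor 24 (18): use full 750 → 2250 nurse-hours to go.
Take 1050 from Vendor 2 at 28 → need 1200 more.
Take 1100 from Vendor 8 at 30 → need 100 more.
Vendor P (32): take the remaining 100 → done.
Cost = 850×2 + 150×3 + 1200×10 + 750×18 + 1050×28 + 1100×30 + 100×32 = 93250.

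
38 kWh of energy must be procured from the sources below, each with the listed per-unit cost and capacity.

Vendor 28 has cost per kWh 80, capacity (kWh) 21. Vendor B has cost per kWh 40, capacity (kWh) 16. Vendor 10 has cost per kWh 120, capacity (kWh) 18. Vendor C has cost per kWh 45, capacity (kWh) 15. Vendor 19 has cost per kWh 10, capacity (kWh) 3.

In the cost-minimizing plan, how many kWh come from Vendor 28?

Cheapest first:
Vendor 19 at 10: take all 3 kWh ; 35 still needed.
Take 16 from Vendor B at 40 ; need 19 more.
Vendor C at 45: take all 15 kWh ; 4 still needed.
Take 4 from Vendor 28 at 80 to finish.
Vendor 10: unused.

4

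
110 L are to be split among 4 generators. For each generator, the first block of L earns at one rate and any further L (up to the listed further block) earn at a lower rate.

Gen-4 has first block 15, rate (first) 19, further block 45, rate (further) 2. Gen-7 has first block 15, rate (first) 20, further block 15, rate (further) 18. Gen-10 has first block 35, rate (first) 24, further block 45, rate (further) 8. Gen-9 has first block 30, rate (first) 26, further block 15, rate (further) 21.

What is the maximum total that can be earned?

2520

Treat each block as its own option and order by rate: Gen-9/T1 26 > Gen-10/T1 24 > Gen-9/T2 21 > Gen-7/T1 20 > Gen-4/T1 19 > Gen-7/T2 18 > Gen-10/T2 8 > Gen-4/T2 2.
Gen-9 T1 at 26: fill all 30 ; 80 left.
Fill Gen-10 T1 block (35 at 24) ; 45 left.
Fill Gen-9 T2 block (15 at 21) ; 30 left.
Fill Gen-7 T1 block (15 at 20) ; 15 left.
Gen-4/T1 (19): +15 ; 0 left.
Total = 26×30 + 24×35 + 21×15 + 20×15 + 19×15 = 2520.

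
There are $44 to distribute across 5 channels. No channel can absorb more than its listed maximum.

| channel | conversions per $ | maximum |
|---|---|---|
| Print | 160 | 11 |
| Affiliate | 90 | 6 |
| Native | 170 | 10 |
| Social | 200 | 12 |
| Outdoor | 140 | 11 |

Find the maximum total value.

7400

Order the channels by conversions per $: Social 200 > Native 170 > Print 160 > Outdoor 140 > Affiliate 90.
Give Social 12 to hit its cap of 12 → 32 left.
Native takes 10 to reach its cap of 10 → 22 left.
Print: +11 to 11 (cap) → 11 left.
Outdoor takes 11 to reach its cap of 11 → 0 left.
Total = 160×11 + 170×10 + 200×12 + 140×11 = 7400.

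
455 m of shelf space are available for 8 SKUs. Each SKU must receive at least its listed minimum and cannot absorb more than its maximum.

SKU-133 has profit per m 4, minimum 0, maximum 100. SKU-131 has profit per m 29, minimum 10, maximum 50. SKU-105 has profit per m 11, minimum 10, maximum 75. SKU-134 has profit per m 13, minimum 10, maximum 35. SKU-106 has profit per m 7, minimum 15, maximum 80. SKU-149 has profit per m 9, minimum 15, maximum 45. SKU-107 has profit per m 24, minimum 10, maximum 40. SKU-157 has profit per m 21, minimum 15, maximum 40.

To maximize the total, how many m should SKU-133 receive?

90

Meeting every minimum uses 0+10+10+10+15+15+10+15 = 85 m, leaving 370.
Order the SKUs by profit per m: SKU-131 29 > SKU-107 24 > SKU-157 21 > SKU-134 13 > SKU-105 11 > SKU-149 9 > SKU-106 7 > SKU-133 4.
SKU-131 takes 40 more to reach its cap of 50 → 330 left.
SKU-107: +30 to 40 (cap) → 300 left.
SKU-157 takes 25 more to reach its cap of 40 → 275 left.
SKU-134 takes 25 more to reach its cap of 35 → 250 left.
Give SKU-105 65 more to hit its cap of 75 → 185 left.
SKU-149 takes 30 more to reach its cap of 45 → 155 left.
SKU-106: +65 to 80 (cap) → 90 left.
SKU-133: +90 (room for 100) → 90. Pool exhausted.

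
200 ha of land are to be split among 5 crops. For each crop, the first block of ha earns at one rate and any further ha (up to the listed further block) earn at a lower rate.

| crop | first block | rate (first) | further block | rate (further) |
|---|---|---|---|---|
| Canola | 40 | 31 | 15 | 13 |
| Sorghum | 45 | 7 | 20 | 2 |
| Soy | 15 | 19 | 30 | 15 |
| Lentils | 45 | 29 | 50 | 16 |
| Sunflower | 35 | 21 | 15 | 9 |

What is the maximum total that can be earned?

Rank every tier by rate: Canola/tier1 31 > Lentils/tier1 29 > Sunflower/tier1 21 > Soy/tier1 19 > Lentils/tier2 16 > Soy/tier2 15 > Canola/tier2 13 > Sunflower/tier2 9 > Sorghum/tier1 7 > Sorghum/tier2 2.
Canola/tier1 (31): +40 → 160 left.
Fill Lentils tier1 block (45 at 29) → 115 left.
Sunflower tier1 at 21: fill all 35 → 80 left.
Fill Soy tier1 block (15 at 19) → 65 left.
Fill Lentils tier2 block (50 at 16) → 15 left.
Soy tier2 at 15: only 15 left, fill 15.
Total = 31×40 + 29×45 + 21×35 + 19×15 + 16×50 + 15×15 = 4590.

4590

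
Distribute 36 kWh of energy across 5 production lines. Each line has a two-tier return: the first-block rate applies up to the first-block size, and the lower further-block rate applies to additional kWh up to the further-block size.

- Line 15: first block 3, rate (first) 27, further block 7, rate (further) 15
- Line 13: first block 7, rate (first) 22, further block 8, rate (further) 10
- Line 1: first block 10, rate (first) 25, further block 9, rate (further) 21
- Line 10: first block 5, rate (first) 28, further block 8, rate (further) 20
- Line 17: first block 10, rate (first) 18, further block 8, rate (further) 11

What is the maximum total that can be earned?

854

Rank every tier by rate: Line 10/T1 28 > Line 15/T1 27 > Line 1/T1 25 > Line 13/T1 22 > Line 1/T2 21 > Line 10/T2 20 > Line 17/T1 18 > Line 15/T2 15 > Line 17/T2 11 > Line 13/T2 10.
Line 10/T1 (28): +5 ; 31 left.
Line 15/T1 (27): +3 ; 28 left.
Fill Line 1 T1 block (10 at 25) ; 18 left.
Line 13 T1 at 22: fill all 7 ; 11 left.
Line 1 T2 at 21: fill all 9 ; 2 left.
Line 10/T2: +2 of 8 at 20; pool empty.
Total = 28×5 + 27×3 + 25×10 + 22×7 + 21×9 + 20×2 = 854.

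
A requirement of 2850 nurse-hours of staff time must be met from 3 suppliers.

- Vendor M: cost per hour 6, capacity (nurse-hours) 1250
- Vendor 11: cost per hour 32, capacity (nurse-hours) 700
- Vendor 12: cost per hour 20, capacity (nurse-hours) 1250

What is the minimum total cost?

43700

Cheapest first:
Vendor M (6): use full 1250 ; 1600 nurse-hours to go.
Vendor 12 (20): use full 1250 ; 350 nurse-hours to go.
Vendor 11 at 32: take 350 of its 700 ; requirement met.
Cost = 1250×6 + 1250×20 + 350×32 = 43700.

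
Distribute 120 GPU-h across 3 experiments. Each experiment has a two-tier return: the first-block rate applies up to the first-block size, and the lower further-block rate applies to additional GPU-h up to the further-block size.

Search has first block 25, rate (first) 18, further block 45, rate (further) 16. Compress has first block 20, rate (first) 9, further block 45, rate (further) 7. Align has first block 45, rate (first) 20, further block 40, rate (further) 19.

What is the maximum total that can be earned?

Rank every tier by rate: Align/tier1 20 > Align/tier2 19 > Search/tier1 18 > Search/tier2 16 > Compress/tier1 9 > Compress/tier2 7.
Align/tier1 (20): +45 — 75 left.
Fill Align tier2 block (40 at 19) — 35 left.
Fill Search tier1 block (25 at 18) — 10 left.
Search tier2 at 16: only 10 left, fill 10.
Total = 20×45 + 19×40 + 18×25 + 16×10 = 2270.

2270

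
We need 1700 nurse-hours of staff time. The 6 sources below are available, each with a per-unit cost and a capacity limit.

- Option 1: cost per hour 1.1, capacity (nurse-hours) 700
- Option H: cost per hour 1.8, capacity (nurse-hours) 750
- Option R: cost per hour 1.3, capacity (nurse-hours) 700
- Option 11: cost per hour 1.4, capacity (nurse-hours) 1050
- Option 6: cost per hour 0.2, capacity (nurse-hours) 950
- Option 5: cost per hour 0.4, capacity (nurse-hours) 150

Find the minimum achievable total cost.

910

Fill from the cheapest source first.
Option 6 (0.2): use full 950 ; 750 nurse-hours to go.
Take 150 from Option 5 at 0.4 ; need 600 more.
Option 1 (1.1): take the remaining 600 ; done.
Option R, Option 11, Option H: unused.
Cost = 950×0.2 + 150×0.4 + 600×1.1 = 910.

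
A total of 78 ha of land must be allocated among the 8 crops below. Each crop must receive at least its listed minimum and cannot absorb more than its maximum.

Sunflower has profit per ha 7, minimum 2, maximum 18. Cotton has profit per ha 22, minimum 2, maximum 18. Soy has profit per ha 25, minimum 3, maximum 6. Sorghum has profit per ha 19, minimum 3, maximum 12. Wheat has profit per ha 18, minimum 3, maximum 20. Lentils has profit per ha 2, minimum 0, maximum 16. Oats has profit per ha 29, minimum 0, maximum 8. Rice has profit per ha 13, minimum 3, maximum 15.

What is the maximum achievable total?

1536

Meeting every minimum uses 2+2+3+3+3+0+0+3 = 16 ha, leaving 62.
Order the crops by profit per ha: Oats 29 > Soy 25 > Cotton 22 > Sorghum 19 > Wheat 18 > Rice 13 > Sunflower 7 > Lentils 2.
Oats: +8 to 8 (cap) — 54 left.
Soy takes 3 more to reach its cap of 6 — 51 left.
Cotton takes 16 more to reach its cap of 18 — 35 left.
Sorghum: +9 to 12 (cap) — 26 left.
Give Wheat 17 more to hit its cap of 20 — 9 left.
Only 9 left; Rice takes them to reach 12.
Total = 7×2 + 22×18 + 25×6 + 19×12 + 18×20 + 29×8 + 13×12 = 1536.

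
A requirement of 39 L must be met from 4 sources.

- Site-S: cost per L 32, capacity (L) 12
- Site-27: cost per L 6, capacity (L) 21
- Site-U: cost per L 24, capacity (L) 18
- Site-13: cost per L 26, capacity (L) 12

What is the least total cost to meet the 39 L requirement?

Cheapest first:
Site-27 at 6: take all 21 L → 18 still needed.
Site-U (24): use full 18 → 0 L to go.
Site-13, Site-S: unused.
Cost = 21×6 + 18×24 = 558.

558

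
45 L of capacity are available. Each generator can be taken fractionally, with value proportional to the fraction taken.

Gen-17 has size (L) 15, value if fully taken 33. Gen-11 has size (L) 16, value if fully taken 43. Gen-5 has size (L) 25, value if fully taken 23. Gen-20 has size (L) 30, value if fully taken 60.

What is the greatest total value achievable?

104

Best value per unit of size first: Gen-11 43/16≈2.69, Gen-17 33/15≈2.2, Gen-20 60/30≈2, Gen-5 23/25≈0.92.
All 16 L of Gen-11 fit (value 43) — 29 remain.
Take all of Gen-17 (15 L, value 33) — 14 L left.
Only 14 L remain; take 14/30 of Gen-20 for value 60×14/30 = 28.
Total value = 104.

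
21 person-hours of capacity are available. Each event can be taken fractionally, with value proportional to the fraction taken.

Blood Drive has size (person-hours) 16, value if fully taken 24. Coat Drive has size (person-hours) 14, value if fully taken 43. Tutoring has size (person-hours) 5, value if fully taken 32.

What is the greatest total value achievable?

78

Best value per unit of size first: Tutoring 32/5≈6.4, Coat Drive 43/14≈3.07, Blood Drive 24/16≈1.5.
Take all of Tutoring (5 person-hours, value 32) — 16 person-hours left.
All 14 person-hours of Coat Drive fit (value 43) — 2 remain.
Only 2 person-hours remain; take 2/16 of Blood Drive for value 24×2/16 = 3.
Total value = 78.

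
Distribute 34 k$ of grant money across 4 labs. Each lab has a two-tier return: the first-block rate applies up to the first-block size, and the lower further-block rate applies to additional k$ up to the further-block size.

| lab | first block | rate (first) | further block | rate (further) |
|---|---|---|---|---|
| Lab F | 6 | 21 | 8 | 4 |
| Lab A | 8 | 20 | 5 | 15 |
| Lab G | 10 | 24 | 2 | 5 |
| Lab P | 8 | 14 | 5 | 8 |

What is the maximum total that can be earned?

Treat each block as its own option and order by rate: Lab G/T1 24 > Lab F/T1 21 > Lab A/T1 20 > Lab A/T2 15 > Lab P/T1 14 > Lab P/T2 8 > Lab G/T2 5 > Lab F/T2 4.
Fill Lab G T1 block (10 at 24) ; 24 left.
Fill Lab F T1 block (6 at 21) ; 18 left.
Fill Lab A T1 block (8 at 20) ; 10 left.
Lab A/T2 (15): +5 ; 5 left.
Lab P/T1: +5 of 8 at 14; pool empty.
Total = 24×10 + 21×6 + 20×8 + 15×5 + 14×5 = 671.

671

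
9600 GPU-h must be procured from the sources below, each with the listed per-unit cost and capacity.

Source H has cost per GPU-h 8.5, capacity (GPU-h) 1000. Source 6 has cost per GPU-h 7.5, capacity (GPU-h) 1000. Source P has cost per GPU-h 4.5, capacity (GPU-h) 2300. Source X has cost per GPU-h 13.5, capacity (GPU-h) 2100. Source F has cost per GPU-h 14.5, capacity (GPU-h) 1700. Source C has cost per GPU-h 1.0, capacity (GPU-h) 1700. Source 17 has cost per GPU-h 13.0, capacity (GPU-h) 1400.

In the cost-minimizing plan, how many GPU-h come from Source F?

Fill from the cheapest source first.
Source C at 1.0: take all 1700 GPU-h → 7900 still needed.
Source P (4.5): use full 2300 → 5600 GPU-h to go.
Source 6 at 7.5: take all 1000 GPU-h → 4600 still needed.
Take 1000 from Source H at 8.5 → need 3600 more.
Take 1400 from Source 17 at 13.0 → need 2200 more.
Take 2100 from Source X at 13.5 → need 100 more.
Take 100 from Source F at 14.5 to finish.

100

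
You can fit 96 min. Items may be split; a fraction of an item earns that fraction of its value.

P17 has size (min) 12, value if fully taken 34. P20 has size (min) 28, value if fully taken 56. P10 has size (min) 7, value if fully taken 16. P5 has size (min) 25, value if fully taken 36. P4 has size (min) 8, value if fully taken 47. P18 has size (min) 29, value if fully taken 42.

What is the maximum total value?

Sort by value density: P4 47/8≈5.88, P17 34/12≈2.83, P10 16/7≈2.29, P20 56/28≈2, P18 42/29≈1.45, P5 36/25≈1.44.
P4: take in full, 8 min for value 47 — 88 left.
All 12 min of P17 fit (value 34) — 76 remain.
P10: take in full, 7 min for value 16 — 69 left.
Take all of P20 (28 min, value 56) — 41 min left.
Take all of P18 (29 min, value 42) — 12 min left.
12 min left: a 12/25 share of P5 gives 36×12/25 = 17.28.
Total value = 212.28.

212.28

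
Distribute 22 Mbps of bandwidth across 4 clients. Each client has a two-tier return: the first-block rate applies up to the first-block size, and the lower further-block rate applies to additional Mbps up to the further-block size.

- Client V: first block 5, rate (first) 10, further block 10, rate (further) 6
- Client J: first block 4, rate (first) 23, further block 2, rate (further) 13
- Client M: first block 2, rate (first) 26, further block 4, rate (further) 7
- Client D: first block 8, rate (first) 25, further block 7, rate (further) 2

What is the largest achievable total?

Order all 8 blocks by rate: Client M/T1 26 > Client D/T1 25 > Client J/T1 23 > Client J/T2 13 > Client V/T1 10 > Client M/T2 7 > Client V/T2 6 > Client D/T2 2.
Client M T1 at 26: fill all 2 — 20 left.
Client D/T1 (25): +8 — 12 left.
Fill Client J T1 block (4 at 23) — 8 left.
Client J T2 at 13: fill all 2 — 6 left.
Fill Client V T1 block (5 at 10) — 1 left.
1 remain; put them into Client M T2 at 7.
Total = 26×2 + 25×8 + 23×4 + 13×2 + 10×5 + 7×1 = 427.

427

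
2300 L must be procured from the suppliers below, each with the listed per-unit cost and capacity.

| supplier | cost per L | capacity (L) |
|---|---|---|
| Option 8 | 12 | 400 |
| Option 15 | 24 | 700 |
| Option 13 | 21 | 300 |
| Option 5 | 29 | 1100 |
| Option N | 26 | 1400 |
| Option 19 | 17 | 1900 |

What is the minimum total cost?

Fill from the cheapest supplier first.
Take 400 from Option 8 at 12 → need 1900 more.
Option 19 at 17: take all 1900 L → 0 still needed.
Option 13, Option 15, Option N, Option 5: unused.
Cost = 400×12 + 1900×17 = 37100.

37100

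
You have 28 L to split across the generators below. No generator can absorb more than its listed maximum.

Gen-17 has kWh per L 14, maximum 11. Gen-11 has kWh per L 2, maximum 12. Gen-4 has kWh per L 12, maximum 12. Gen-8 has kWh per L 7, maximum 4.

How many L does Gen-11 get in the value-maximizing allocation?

1

Highest kWh per L first: Gen-17 14 > Gen-4 12 > Gen-8 7 > Gen-11 2.
Gen-17 takes 11 to reach its cap of 11 — 17 left.
Gen-4 takes 12 to reach its cap of 12 — 5 left.
Gen-8 takes 4 to reach its cap of 4 — 1 left.
Gen-11 has room for 12 but only 1 remain, so it gets 1.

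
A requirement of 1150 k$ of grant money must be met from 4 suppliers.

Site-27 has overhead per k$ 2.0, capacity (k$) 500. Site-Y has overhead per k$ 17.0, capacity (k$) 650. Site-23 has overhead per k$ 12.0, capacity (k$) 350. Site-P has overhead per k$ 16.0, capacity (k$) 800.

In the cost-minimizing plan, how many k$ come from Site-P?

300

Use suppliers in increasing cost order.
Take 500 from Site-27 at 2.0 ; need 650 more.
Site-23 at 12.0: take all 350 k$ ; 300 still needed.
Site-P at 16.0: take 300 of its 800 ; requirement met.
Site-Y: unused.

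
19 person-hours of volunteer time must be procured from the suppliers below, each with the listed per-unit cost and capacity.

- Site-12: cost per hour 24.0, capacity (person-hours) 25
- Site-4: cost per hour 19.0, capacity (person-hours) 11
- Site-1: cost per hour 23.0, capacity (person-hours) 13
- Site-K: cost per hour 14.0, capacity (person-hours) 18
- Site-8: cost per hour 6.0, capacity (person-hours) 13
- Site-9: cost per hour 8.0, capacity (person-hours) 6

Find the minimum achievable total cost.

Use suppliers in increasing cost order.
Site-8 (6.0): use full 13 ; 6 person-hours to go.
Take 6 from Site-9 at 8.0 ; need 0 more.
Site-K, Site-4, Site-1, Site-12: unused.
Cost = 13×6.0 + 6×8.0 = 126.

126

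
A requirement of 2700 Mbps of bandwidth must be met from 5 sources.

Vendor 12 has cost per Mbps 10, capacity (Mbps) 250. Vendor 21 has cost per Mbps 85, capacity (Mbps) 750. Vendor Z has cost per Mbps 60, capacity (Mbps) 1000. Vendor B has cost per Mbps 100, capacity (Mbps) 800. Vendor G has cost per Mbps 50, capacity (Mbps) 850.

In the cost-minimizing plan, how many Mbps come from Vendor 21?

Fill from the cheapest source first.
Vendor 12 (10): use full 250 — 2450 Mbps to go.
Vendor G (50): use full 850 — 1600 Mbps to go.
Vendor Z at 60: take all 1000 Mbps — 600 still needed.
Vendor 21 at 85: take 600 of its 750 — requirement met.
Vendor B: unused.

600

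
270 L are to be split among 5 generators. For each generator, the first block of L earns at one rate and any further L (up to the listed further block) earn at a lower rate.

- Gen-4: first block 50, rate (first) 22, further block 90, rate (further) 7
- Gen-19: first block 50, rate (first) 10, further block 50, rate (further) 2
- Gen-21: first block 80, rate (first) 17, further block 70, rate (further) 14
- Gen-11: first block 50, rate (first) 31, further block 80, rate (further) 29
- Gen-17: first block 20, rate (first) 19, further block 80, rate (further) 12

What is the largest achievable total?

Rank every tier by rate: Gen-11/tier1 31 > Gen-11/tier2 29 > Gen-4/tier1 22 > Gen-17/tier1 19 > Gen-21/tier1 17 > Gen-21/tier2 14 > Gen-17/tier2 12 > Gen-19/tier1 10 > Gen-4/tier2 7 > Gen-19/tier2 2.
Gen-11/tier1 (31): +50 → 220 left.
Gen-11/tier2 (29): +80 → 140 left.
Gen-4/tier1 (22): +50 → 90 left.
Gen-17/tier1 (19): +20 → 70 left.
70 remain; put them into Gen-21 tier1 at 17.
Total = 31×50 + 29×80 + 22×50 + 19×20 + 17×70 = 6540.

6540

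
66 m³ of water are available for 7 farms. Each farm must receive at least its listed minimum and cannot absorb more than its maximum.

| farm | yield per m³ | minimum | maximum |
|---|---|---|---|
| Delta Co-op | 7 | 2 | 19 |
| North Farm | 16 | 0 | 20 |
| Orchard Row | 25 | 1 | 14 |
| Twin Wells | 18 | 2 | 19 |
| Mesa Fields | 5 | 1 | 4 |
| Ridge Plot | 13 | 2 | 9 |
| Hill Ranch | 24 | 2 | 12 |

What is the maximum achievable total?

1281

Meeting every minimum uses 2+0+1+2+1+2+2 = 10 m³, leaving 56.
Order the farms by yield per m³: Orchard Row 25 > Hill Ranch 24 > Twin Wells 18 > North Farm 16 > Ridge Plot 13 > Delta Co-op 7 > Mesa Fields 5.
Orchard Row takes 13 more to reach its cap of 14 — 43 left.
Hill Ranch: +10 to 12 (cap) — 33 left.
Twin Wells takes 17 more to reach its cap of 19 — 16 left.
Only 16 left; North Farm takes them to reach 16.
Total = 7×2 + 16×16 + 25×14 + 18×19 + 5×1 + 13×2 + 24×12 = 1281.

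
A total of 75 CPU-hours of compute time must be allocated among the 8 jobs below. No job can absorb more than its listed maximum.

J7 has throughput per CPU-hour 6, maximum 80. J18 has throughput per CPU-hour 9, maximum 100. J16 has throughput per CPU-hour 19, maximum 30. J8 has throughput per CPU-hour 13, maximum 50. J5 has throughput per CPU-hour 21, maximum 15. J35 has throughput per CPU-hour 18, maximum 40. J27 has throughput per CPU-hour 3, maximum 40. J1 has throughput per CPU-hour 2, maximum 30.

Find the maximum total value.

Highest throughput per CPU-hour first: J5 21 > J16 19 > J35 18 > J8 13 > J18 9 > J7 6 > J27 3 > J1 2.
J5: +15 to 15 (cap) — 60 left.
J16: +30 to 30 (cap) — 30 left.
Only 30 left; J35 takes them to reach 30.
Total = 19×30 + 21×15 + 18×30 = 1425.

1425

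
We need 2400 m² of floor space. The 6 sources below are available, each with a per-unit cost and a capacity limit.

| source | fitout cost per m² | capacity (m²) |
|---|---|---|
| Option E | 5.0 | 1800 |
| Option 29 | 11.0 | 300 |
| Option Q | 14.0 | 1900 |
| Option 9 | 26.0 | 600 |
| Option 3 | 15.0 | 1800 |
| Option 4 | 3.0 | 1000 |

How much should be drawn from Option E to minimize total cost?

1400

Use sources in increasing cost order.
Option 4 at 3.0: take all 1000 m² — 1400 still needed.
Take 1400 from Option E at 5.0 to finish.
Option 29, Option Q, Option 3, Option 9: unused.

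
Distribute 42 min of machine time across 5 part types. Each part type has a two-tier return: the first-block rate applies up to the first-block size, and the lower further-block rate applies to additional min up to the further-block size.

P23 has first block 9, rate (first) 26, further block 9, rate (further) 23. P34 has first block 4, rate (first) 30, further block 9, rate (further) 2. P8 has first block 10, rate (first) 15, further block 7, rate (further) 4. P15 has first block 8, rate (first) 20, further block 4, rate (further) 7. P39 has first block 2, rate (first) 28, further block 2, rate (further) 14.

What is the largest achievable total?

Rank every tier by rate: P34/T1 30 > P39/T1 28 > P23/T1 26 > P23/T2 23 > P15/T1 20 > P8/T1 15 > P39/T2 14 > P15/T2 7 > P8/T2 4 > P34/T2 2.
P34 T1 at 30: fill all 4 ; 38 left.
Fill P39 T1 block (2 at 28) ; 36 left.
P23 T1 at 26: fill all 9 ; 27 left.
P23/T2 (23): +9 ; 18 left.
P15/T1 (20): +8 ; 10 left.
P8 T1 at 15: fill all 10 ; 0 left.
Total = 30×4 + 28×2 + 26×9 + 23×9 + 20×8 + 15×10 = 927.

927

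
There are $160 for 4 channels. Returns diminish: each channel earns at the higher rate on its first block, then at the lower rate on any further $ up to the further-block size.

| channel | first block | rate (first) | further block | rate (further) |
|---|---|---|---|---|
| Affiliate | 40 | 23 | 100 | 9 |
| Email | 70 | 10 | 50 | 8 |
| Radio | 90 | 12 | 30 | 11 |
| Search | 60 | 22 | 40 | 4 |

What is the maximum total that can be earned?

2960

Treat each block as its own option and order by rate: Affiliate/T1 23 > Search/T1 22 > Radio/T1 12 > Radio/T2 11 > Email/T1 10 > Affiliate/T2 9 > Email/T2 8 > Search/T2 4.
Affiliate T1 at 23: fill all 40 → 120 left.
Fill Search T1 block (60 at 22) → 60 left.
Radio/T1: +60 of 90 at 12; pool empty.
Total = 23×40 + 22×60 + 12×60 = 2960.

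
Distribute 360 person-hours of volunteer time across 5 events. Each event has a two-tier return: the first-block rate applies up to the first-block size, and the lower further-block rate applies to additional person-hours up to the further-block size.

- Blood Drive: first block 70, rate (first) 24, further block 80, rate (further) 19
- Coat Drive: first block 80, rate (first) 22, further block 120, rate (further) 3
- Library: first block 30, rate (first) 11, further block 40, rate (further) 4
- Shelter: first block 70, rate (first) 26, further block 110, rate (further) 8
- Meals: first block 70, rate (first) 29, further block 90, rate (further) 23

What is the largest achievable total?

8920

Order all 10 blocks by rate: Meals/first 29 > Shelter/first 26 > Blood Drive/first 24 > Meals/second 23 > Coat Drive/first 22 > Blood Drive/second 19 > Library/first 11 > Shelter/second 8 > Library/second 4 > Coat Drive/second 3.
Fill Meals first block (70 at 29) ; 290 left.
Shelter first at 26: fill all 70 ; 220 left.
Fill Blood Drive first block (70 at 24) ; 150 left.
Fill Meals second block (90 at 23) ; 60 left.
Coat Drive/first: +60 of 80 at 22; pool empty.
Total = 29×70 + 26×70 + 24×70 + 23×90 + 22×60 = 8920.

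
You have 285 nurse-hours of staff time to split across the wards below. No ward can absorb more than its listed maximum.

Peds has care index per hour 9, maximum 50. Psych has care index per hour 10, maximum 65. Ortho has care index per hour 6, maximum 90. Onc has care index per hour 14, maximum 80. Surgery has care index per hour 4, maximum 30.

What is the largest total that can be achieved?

Rank by care index per hour: Onc 14 > Psych 10 > Peds 9 > Ortho 6 > Surgery 4.
Onc: +80 to 80 (cap) → 205 left.
Psych: +65 to 65 (cap) → 140 left.
Peds takes 50 to reach its cap of 50 → 90 left.
Give Ortho 90 to hit its cap of 90 → 0 left.
Total = 9×50 + 10×65 + 6×90 + 14×80 = 2760.

2760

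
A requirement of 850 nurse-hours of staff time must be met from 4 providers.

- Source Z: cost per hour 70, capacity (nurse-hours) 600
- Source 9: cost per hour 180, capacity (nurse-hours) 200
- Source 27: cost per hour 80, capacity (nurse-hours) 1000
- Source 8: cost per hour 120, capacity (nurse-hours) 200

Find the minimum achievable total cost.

Cheapest first:
Source Z (70): use full 600 → 250 nurse-hours to go.
Source 27 at 80: take 250 of its 1000 → requirement met.
Source 8, Source 9: unused.
Cost = 600×70 + 250×80 = 62000.

62000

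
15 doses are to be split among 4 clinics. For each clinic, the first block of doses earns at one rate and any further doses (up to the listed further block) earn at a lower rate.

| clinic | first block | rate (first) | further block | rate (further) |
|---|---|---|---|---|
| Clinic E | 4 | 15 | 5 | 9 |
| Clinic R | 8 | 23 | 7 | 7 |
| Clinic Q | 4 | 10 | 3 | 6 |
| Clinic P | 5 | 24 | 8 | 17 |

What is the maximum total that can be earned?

338

Order all 8 blocks by rate: Clinic P/first 24 > Clinic R/first 23 > Clinic P/second 17 > Clinic E/first 15 > Clinic Q/first 10 > Clinic E/second 9 > Clinic R/second 7 > Clinic Q/second 6.
Clinic P first at 24: fill all 5 — 10 left.
Clinic R first at 23: fill all 8 — 2 left.
Clinic P second at 17: only 2 left, fill 2.
Total = 24×5 + 23×8 + 17×2 = 338.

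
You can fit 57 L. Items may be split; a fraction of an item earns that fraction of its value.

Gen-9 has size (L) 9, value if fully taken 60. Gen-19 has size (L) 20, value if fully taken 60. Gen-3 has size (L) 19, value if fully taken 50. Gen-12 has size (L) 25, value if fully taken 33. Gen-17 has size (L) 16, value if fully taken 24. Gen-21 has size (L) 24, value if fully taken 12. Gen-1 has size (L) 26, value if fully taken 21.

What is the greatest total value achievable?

Best value per unit of size first: Gen-9 60/9≈6.67, Gen-19 60/20≈3, Gen-3 50/19≈2.63, Gen-17 24/16≈1.5, Gen-12 33/25≈1.32, Gen-1 21/26≈0.808, Gen-21 12/24≈0.5.
Gen-9: take in full, 9 L for value 60 → 48 left.
Gen-19: take in full, 20 L for value 60 → 28 left.
Take all of Gen-3 (19 L, value 50) → 9 L left.
Fill the last 9 L with part of Gen-17: 9/16 of it earns 13.5.
Total value = 183.5.

183.5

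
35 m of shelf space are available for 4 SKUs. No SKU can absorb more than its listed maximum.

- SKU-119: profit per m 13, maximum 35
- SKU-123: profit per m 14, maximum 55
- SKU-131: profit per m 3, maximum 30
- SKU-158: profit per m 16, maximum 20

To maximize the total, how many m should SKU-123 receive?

15

Order the SKUs by profit per m: SKU-158 16 > SKU-123 14 > SKU-119 13 > SKU-131 3.
SKU-158 takes 20 to reach its cap of 20 — 15 left.
SKU-123 has room for 55 but only 15 remain, so it gets 15.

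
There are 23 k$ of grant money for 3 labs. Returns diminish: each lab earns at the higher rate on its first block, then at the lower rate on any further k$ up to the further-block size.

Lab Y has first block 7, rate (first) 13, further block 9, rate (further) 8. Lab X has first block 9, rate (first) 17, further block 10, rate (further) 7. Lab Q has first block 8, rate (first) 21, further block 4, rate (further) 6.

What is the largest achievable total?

Treat each block as its own option and order by rate: Lab Q/tier1 21 > Lab X/tier1 17 > Lab Y/tier1 13 > Lab Y/tier2 8 > Lab X/tier2 7 > Lab Q/tier2 6.
Lab Q tier1 at 21: fill all 8 ; 15 left.
Fill Lab X tier1 block (9 at 17) ; 6 left.
Lab Y tier1 at 13: only 6 left, fill 6.
Total = 21×8 + 17×9 + 13×6 = 399.

399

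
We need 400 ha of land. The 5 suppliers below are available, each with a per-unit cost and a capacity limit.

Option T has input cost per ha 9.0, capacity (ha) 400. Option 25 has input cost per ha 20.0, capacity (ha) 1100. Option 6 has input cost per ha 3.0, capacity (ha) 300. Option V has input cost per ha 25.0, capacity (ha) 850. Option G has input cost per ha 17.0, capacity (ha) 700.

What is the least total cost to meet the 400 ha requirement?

1800

Fill from the cheapest supplier first.
Take 300 from Option 6 at 3.0 ; need 100 more.
Take 100 from Option T at 9.0 to finish.
Option G, Option 25, Option V: unused.
Cost = 300×3.0 + 100×9.0 = 1800.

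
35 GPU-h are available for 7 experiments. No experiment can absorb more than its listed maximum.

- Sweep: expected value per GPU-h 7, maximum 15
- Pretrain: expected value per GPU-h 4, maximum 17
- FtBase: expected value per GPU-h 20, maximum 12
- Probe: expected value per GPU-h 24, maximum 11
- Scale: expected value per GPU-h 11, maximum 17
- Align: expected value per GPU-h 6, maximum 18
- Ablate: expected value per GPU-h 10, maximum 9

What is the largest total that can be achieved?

636

Rank by expected value per GPU-h: Probe 24 > FtBase 20 > Scale 11 > Ablate 10 > Sweep 7 > Align 6 > Pretrain 4.
Probe: +11 to 11 (cap) — 24 left.
Give FtBase 12 to hit its cap of 12 — 12 left.
Only 12 left; Scale takes them to reach 12.
Total = 20×12 + 24×11 + 11×12 = 636.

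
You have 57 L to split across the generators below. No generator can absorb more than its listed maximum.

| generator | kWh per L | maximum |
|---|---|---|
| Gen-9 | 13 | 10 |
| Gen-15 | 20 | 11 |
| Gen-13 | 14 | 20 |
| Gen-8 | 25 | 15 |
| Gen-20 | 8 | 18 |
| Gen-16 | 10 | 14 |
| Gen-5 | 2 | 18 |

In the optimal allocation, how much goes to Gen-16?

1

Highest kWh per L first: Gen-8 25 > Gen-15 20 > Gen-13 14 > Gen-9 13 > Gen-16 10 > Gen-20 8 > Gen-5 2.
Gen-8: +15 to 15 (cap) → 42 left.
Gen-15: +11 to 11 (cap) → 31 left.
Gen-13 takes 20 to reach its cap of 20 → 11 left.
Gen-9 takes 10 to reach its cap of 10 → 1 left.
Only 1 left; Gen-16 takes them to reach 1.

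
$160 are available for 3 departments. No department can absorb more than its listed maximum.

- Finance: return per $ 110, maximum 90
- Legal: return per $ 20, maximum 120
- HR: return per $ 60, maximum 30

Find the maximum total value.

Highest return per $ first: Finance 110 > HR 60 > Legal 20.
Give Finance 90 to hit its cap of 90 → 70 left.
Give HR 30 to hit its cap of 30 → 40 left.
Legal has room for 120 but only 40 remain, so it gets 40.
Total = 110×90 + 20×40 + 60×30 = 12500.

12500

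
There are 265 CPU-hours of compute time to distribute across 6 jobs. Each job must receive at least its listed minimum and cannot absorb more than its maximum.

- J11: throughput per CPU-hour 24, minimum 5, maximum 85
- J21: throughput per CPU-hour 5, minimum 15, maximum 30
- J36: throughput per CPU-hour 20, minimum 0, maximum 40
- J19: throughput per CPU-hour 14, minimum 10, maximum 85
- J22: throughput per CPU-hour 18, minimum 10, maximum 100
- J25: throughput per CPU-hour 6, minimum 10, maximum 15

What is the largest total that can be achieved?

Meeting every minimum uses 5+15+0+10+10+10 = 50 CPU-hours, leaving 215.
Order the jobs by throughput per CPU-hour: J11 24 > J36 20 > J22 18 > J19 14 > J25 6 > J21 5.
Give J11 80 more to hit its cap of 85 — 135 left.
J36: +40 to 40 (cap) — 95 left.
J22: +90 to 100 (cap) — 5 left.
J19 has room for 75 more but only 5 remain, so it gets 15.
Total = 24×85 + 5×15 + 20×40 + 14×15 + 18×100 + 6×10 = 4985.

4985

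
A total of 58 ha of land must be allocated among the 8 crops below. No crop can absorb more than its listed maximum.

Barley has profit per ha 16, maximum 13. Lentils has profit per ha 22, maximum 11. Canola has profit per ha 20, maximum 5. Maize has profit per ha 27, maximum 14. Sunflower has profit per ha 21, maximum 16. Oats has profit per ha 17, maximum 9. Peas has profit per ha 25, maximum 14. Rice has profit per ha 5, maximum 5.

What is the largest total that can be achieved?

1366

Rank by profit per ha: Maize 27 > Peas 25 > Lentils 22 > Sunflower 21 > Canola 20 > Oats 17 > Barley 16 > Rice 5.
Maize takes 14 to reach its cap of 14 ; 44 left.
Give Peas 14 to hit its cap of 14 ; 30 left.
Lentils: +11 to 11 (cap) ; 19 left.
Give Sunflower 16 to hit its cap of 16 ; 3 left.
Only 3 left; Canola takes them to reach 3.
Total = 22×11 + 20×3 + 27×14 + 21×16 + 25×14 = 1366.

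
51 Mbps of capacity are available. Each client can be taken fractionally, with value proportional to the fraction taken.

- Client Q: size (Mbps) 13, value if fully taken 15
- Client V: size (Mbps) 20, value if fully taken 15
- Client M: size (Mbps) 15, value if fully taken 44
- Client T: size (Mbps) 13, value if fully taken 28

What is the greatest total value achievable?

94.5

Rank by value-to-size ratio: Client M 44/15≈2.93, Client T 28/13≈2.15, Client Q 15/13≈1.15, Client V 15/20≈0.75.
All 15 Mbps of Client M fit (value 44) ; 36 remain.
Take all of Client T (13 Mbps, value 28) ; 23 Mbps left.
Client Q: take in full, 13 Mbps for value 15 ; 10 left.
10 Mbps left: a 10/20 share of Client V gives 15×10/20 = 7.5.
Total value = 94.5.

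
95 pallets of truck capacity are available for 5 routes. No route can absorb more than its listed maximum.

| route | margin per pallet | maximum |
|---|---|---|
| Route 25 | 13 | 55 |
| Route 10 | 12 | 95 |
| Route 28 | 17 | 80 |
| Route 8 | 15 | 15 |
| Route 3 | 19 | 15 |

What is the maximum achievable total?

Rank by margin per pallet: Route 3 19 > Route 28 17 > Route 8 15 > Route 25 13 > Route 10 12.
Give Route 3 15 to hit its cap of 15 — 80 left.
Route 28 takes 80 to reach its cap of 80 — 0 left.
Total = 17×80 + 19×15 = 1645.

1645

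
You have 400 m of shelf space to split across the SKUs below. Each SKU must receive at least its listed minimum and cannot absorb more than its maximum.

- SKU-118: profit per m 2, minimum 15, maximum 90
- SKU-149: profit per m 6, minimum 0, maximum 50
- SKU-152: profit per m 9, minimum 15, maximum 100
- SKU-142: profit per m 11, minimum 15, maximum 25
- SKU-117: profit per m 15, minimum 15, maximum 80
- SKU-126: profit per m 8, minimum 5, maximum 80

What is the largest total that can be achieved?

Meeting every minimum uses 15+0+15+15+15+5 = 65 m, leaving 335.
Rank by profit per m: SKU-117 15 > SKU-142 11 > SKU-152 9 > SKU-126 8 > SKU-149 6 > SKU-118 2.
Give SKU-117 65 more to hit its cap of 80 ; 270 left.
Give SKU-142 10 more to hit its cap of 25 ; 260 left.
SKU-152 takes 85 more to reach its cap of 100 ; 175 left.
Give SKU-126 75 more to hit its cap of 80 ; 100 left.
SKU-149: +50 to 50 (cap) ; 50 left.
Only 50 left; SKU-118 takes them to reach 65.
Total = 2×65 + 6×50 + 9×100 + 11×25 + 15×80 + 8×80 = 3445.

3445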